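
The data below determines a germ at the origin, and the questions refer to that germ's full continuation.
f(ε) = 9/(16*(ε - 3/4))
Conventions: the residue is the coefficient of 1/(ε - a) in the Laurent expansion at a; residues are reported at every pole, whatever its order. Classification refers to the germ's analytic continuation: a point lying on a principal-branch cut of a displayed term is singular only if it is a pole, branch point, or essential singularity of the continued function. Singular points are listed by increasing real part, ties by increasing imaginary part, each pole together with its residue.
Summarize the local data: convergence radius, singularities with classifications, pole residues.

Denominator factor (ε - 3/4): pole of order 1 at 3/4, modulus 3/4.
The radius of convergence is the smallest modulus among the singular points: 3/4.
At the order-1 pole 3/4 set g(ε) = (ε - (3/4))*f(ε) = 9/16.
Simple pole: residue = g(a) at a = 3/4, which is 9/16.

Radius of convergence at 0: 3/4.
At 3/4: a pole of order 1; residue 9/16.


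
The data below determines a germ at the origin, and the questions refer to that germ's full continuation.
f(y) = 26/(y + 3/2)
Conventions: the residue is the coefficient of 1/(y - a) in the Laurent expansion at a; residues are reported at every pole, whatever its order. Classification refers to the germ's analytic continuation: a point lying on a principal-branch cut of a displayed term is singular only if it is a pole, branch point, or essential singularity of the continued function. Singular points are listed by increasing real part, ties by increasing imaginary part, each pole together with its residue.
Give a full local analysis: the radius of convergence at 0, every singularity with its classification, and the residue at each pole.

Radius of convergence at 0: 3/2.
At -3/2: a pole of order 1; residue 26.

Denominator factor (y + 3/2): pole of order 1 at -3/2, modulus 3/2.
The radius of convergence is the smallest modulus among the singular points: 3/2.
At the order-1 pole -3/2 set g(y) = (y - (-3/2))*f(y) = 26.
Simple pole: residue = g(a) at a = -3/2, which is 26.


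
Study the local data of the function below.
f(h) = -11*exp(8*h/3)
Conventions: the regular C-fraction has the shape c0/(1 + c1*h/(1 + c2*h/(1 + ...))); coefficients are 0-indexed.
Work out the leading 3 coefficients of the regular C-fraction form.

The regular C-fraction coefficients are [-11, -8/3, 4/3].

Taylor coefficients (expand at 0): a_0 = -11, a_1 = -88/3, a_2 = -352/9.
c0 = a_0 = -11. Peel one level at a time: if S = 1 + c*h/S' with S'(0) = 1, then c is the h-coefficient of S and S' = c*h/(S - 1).
S_1 = c0/f = 1 + (-8/3)*h + (32/9)*h^2 + ...; c1 = -8/3.
S_2 = c1*h/(S_1 - 1) = 1 + (4/3)*h + ...; c2 = 4/3.


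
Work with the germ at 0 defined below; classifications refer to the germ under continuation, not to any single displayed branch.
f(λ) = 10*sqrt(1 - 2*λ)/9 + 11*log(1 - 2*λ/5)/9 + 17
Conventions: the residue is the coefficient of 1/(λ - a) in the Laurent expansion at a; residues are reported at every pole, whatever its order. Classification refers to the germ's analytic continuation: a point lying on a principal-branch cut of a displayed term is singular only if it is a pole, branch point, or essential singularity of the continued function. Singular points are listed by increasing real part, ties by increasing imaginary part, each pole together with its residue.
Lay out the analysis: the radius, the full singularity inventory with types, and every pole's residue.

Radius of convergence at 0: 1/2.
At 1/2: an algebraic (square-root) branch point.
At 5/2: a logarithmic branch point.

Branch term (11/9)*log(1 - λ/(5/2)): its argument vanishes at λ = 5/2, a logarithmic branch point, modulus 5/2.
Branch term (10/9)*sqrt(1 - λ/(1/2)): its argument vanishes at λ = 1/2, a square-root branch point, modulus 1/2.
The radius of convergence is the smallest modulus among the singular points: 1/2.
List the singular points by increasing real part (a conjugate pair: the negative imaginary part first).


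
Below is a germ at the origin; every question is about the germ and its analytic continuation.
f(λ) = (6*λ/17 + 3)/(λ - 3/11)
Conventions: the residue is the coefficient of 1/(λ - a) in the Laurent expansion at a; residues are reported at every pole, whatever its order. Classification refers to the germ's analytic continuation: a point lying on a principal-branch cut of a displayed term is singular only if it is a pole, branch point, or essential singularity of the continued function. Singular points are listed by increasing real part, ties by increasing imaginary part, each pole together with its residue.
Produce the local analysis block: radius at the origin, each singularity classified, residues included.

Denominator factor (λ - 3/11): pole of order 1 at 3/11, modulus 3/11.
The radius of convergence is the smallest modulus among the singular points: 3/11.
At the order-1 pole 3/11 set g(λ) = (λ - (3/11))*f(λ) = 6*λ/17 + 3.
Simple pole: residue = g(a) at a = 3/11, which is 579/187.

Radius of convergence at 0: 3/11.
At 3/11: a pole of order 1; residue 579/187.


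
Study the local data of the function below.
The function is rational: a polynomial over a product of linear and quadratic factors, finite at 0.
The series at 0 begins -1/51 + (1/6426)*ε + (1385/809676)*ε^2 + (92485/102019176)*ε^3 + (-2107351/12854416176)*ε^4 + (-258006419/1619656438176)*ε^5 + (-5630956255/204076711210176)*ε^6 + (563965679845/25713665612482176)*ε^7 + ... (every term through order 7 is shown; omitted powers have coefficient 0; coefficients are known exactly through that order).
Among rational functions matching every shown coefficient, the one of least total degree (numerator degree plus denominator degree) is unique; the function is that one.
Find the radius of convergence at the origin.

No rational of total degree below 3 reproduces all 8 coefficients; solving the [0/3] Pade equations on them gives f(ε) = -7/(17*(ε + 7/2)*(ε**2 - 5*ε/3 + 6)), whose expansion matches every shown term.
Denominator factor (ε**2 - 5*ε/3 + 6): discriminant -191/9, complex-conjugate roots (5/6) + ((1/6)*sqrt(191))*i and (5/6) - ((1/6)*sqrt(191))*i; poles of order 1, moduli sqrt(6) and sqrt(6).
Denominator factor (ε + 7/2): pole of order 1 at -7/2, modulus 7/2.
The radius of convergence is the smallest modulus among the singular points: sqrt(6).

The radius of convergence is sqrt(6).


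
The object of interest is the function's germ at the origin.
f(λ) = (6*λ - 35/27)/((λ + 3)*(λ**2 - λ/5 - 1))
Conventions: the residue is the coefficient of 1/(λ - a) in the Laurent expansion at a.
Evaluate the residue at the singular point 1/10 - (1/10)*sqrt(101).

The residue is 2605/2322 + (11095/234522)*sqrt(101).

The factor λ**2 - λ/5 - 1 splits as (λ - a)(λ - a') with a = 1/10 - (1/10)*sqrt(101), a' = 1/10 + (1/10)*sqrt(101). At the order-1 pole a set g(λ) = (λ - a)*f(λ) = [(6*λ - 35/27)/(λ + 3)] / (λ - a').
Simple pole: residue = g(a) at a = 1/10 - (1/10)*sqrt(101), which is 2605/2322 + (11095/234522)*sqrt(101).


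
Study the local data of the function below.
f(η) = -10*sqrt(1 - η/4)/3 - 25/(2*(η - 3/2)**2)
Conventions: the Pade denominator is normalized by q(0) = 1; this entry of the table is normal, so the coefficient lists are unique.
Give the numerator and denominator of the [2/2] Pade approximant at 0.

Taylor coefficients needed (expand at 0): a_0 = -80/9, a_1 = -755/108, a_2 = -12755/1728, a_3 = -818795/124416, a_4 = -65529925/11943936.
Write the denominator as Q(η) = 1 + q1*η + q2*η^2. Requiring Q*f - P = O(η^5) with deg P <= 2 kills the coefficients of η^3..η^4 in Q*f:
  η^3: a_3 + q1*a_2 + q2*a_1 = 0, i.e. -818795/124416 + (-12755/1728)*q1 + (-755/108)*q2 = 0.
  η^4: a_4 + q1*a_3 + q2*a_2 = 0, i.e. -65529925/11943936 + (-818795/124416)*q1 + (-12755/1728)*q2 = 0.
Solving this linear system: q1 = -527491519/437433168, q2 = 6967937119/20996792064.
The numerator is Q*f truncated at degree 2: P0 = a_0 = -80/9; P1 = a_1 + q1*a_0 = 1223123725/328074876; P2 = a_2 + q1*a_1 + q2*a_0 = -14969816525/7873797024.

The Pade approximant has numerator coefficients [-80/9, 1223123725/328074876, -14969816525/7873797024]; denominator coefficients [1, -527491519/437433168, 6967937119/20996792064].


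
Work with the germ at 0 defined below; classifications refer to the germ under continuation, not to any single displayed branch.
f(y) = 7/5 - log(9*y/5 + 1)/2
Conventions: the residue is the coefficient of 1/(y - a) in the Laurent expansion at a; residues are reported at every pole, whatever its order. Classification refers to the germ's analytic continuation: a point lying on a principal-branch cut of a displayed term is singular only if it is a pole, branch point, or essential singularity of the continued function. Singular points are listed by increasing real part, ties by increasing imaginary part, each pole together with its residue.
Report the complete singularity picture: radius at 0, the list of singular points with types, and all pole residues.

Branch term (-1/2)*log(1 - y/(-5/9)): its argument vanishes at y = -5/9, a logarithmic branch point, modulus 5/9.
The radius of convergence is the smallest modulus among the singular points: 5/9.

Radius of convergence at 0: 5/9.
At -5/9: a logarithmic branch point.


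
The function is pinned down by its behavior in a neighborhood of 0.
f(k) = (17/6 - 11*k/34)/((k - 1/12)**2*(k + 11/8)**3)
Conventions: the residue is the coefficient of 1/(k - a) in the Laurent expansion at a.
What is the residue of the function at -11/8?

At the order-3 pole -11/8 set g(k) = (k - (-11/8))^3*f(k) = (17/6 - 11*k/34)/(k - 1/12)**2.
Order-3 pole: residue = g''(a)/2; g''(-11/8) = 20058624/5102125, so the residue is 10029312/5102125.

The residue is 10029312/5102125.


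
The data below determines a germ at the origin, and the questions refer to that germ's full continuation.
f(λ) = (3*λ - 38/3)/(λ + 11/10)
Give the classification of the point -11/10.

The denominator factor λ + 11/10 vanishes at -11/10 and appears to the power 1; the numerator there equals -479/30, nonzero, and no other factor vanishes.
Hence a pole whose order is the multiplicity, 1.

The point is a pole of order 1.


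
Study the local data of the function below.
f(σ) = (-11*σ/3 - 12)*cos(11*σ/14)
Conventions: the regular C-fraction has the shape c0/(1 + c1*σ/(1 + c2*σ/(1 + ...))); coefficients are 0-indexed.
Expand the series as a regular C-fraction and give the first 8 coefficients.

Taylor coefficients (expand at 0): a_0 = -12, a_1 = -11/3, a_2 = 363/98, a_3 = 1331/1176, a_4 = -14641/76832, a_5 = -161051/2765952, a_6 = 1771561/451772160, a_7 = 19487171/16263797760.
c0 = a_0 = -12. Peel one level at a time: if S = 1 + c*σ/S' with S'(0) = 1, then c is the σ-coefficient of S and S' = c*σ/(S - 1).
S_1 = c0/f = 1 + (-11/36)*σ + (25531/63504)*σ^2 + ...; c1 = -11/36.
S_2 = c1*σ/(S_1 - 1) = 1 + (2321/1764)*σ + (25531/19208)*σ^2 + ...; c2 = 2321/1764.
S_3 = c2*σ/(S_2 - 1) = 1 + (-99/98)*σ + (-16335/82712)*σ^2 + ...; c3 = -99/98.
S_4 = c3*σ/(S_3 - 1) = 1 + (-165/844)*σ + (-11495/534252)*σ^2 + ...; c4 = -165/844.
S_5 = c4*σ/(S_4 - 1) = 1 + (-209/1899)*σ + (13333111/334983600)*σ^2 + ...; c5 = -209/1899.
S_6 = c5*σ/(S_5 - 1) = 1 + (1212101/3351600)*σ + (2813286421/138681760000)*σ^2 + ...; c6 = 1212101/3351600.
S_7 = c6*σ/(S_6 - 1) = 1 + (-20889/372400)*σ + ...; c7 = -20889/372400.

The regular C-fraction coefficients are [-12, -11/36, 2321/1764, -99/98, -165/844, -209/1899, 1212101/3351600, -20889/372400].


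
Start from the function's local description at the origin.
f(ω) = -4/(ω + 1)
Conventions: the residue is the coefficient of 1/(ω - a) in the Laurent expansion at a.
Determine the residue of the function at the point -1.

The residue is -4.

At the order-1 pole -1 set g(ω) = (ω - (-1))*f(ω) = -4.
Simple pole: residue = g(a) at a = -1, which is -4.


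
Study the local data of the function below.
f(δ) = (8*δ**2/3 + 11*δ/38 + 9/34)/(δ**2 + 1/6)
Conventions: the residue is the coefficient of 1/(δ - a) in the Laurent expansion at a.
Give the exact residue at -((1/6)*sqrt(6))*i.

The residue is (11/76) - ((55/612)*sqrt(6))*i.

The factor δ**2 + 1/6 splits as (δ - a)(δ - a') with a = -((1/6)*sqrt(6))*i, a' = ((1/6)*sqrt(6))*i. At the order-1 pole a set g(δ) = (δ - a)*f(δ) = [8*δ**2/3 + 11*δ/38 + 9/34] / (δ - a').
Simple pole: residue = g(a) at a = -((1/6)*sqrt(6))*i, which is (11/76) - ((55/612)*sqrt(6))*i.


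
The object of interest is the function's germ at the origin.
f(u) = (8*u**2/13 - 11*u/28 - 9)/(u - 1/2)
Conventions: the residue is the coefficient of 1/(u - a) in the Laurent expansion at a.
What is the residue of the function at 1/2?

The residue is -6583/728.

At the order-1 pole 1/2 set g(u) = (u - (1/2))*f(u) = 8*u**2/13 - 11*u/28 - 9.
Simple pole: residue = g(a) at a = 1/2, which is -6583/728.


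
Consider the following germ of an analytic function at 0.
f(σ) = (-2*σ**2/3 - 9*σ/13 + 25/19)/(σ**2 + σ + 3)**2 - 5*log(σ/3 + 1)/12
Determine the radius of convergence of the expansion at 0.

Denominator factor (σ**2 + σ + 3)^2: discriminant -11, complex-conjugate roots (-1/2) + ((1/2)*sqrt(11))*i and (-1/2) - ((1/2)*sqrt(11))*i; poles of order 2, moduli sqrt(3) and sqrt(3).
Branch term (-5/12)*log(1 - σ/(-3)): its argument vanishes at σ = -3, a logarithmic branch point, modulus 3.
The radius of convergence is the smallest modulus among the singular points: sqrt(3).

The radius of convergence is sqrt(3).


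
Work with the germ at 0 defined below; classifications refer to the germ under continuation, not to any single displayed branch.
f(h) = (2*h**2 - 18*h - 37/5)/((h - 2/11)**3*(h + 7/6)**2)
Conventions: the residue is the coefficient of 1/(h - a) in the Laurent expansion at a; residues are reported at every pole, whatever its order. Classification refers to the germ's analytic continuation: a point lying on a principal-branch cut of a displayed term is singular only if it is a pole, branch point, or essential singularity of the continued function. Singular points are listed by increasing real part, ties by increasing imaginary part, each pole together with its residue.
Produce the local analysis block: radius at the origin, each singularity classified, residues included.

Radius of convergence at 0: 2/11.
At -7/6: a pole of order 2; residue -1745771544/313711205.
At 2/11: a pole of order 3; residue 1745771544/313711205.

Denominator factor (h + 7/6)^2: pole of order 2 at -7/6, modulus 7/6.
Denominator factor (h - 2/11)^3: pole of order 3 at 2/11, modulus 2/11.
The radius of convergence is the smallest modulus among the singular points: 2/11.
At the order-2 pole -7/6 set g(h) = (h - (-7/6))^2*f(h) = (2*h**2 - 18*h - 37/5)/(h - 2/11)**3.
Order-2 pole: residue = g'(a); g'(-7/6) = -1745771544/313711205, so the residue is -1745771544/313711205.
At the order-3 pole 2/11 set g(h) = (h - (2/11))^3*f(h) = (2*h**2 - 18*h - 37/5)/(h + 7/6)**2.
Order-3 pole: residue = g''(a)/2; g''(2/11) = 3491543088/313711205, so the residue is 1745771544/313711205.
List the singular points by increasing real part (a conjugate pair: the negative imaginary part first).


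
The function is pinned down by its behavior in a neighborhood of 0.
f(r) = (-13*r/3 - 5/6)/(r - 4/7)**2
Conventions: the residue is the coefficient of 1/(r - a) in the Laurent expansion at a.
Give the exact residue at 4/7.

At the order-2 pole 4/7 set g(r) = (r - (4/7))^2*f(r) = -13*r/3 - 5/6.
Order-2 pole: residue = g'(a); g'(4/7) = -13/3, so the residue is -13/3.

The residue is -13/3.


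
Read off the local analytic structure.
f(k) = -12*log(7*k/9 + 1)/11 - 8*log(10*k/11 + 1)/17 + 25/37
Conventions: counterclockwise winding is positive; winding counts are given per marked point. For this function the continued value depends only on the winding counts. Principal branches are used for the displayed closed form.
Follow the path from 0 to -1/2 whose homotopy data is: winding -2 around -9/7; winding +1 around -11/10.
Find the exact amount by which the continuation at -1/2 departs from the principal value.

Continued minus principal equals (640/187)*pi*i.

The rational part is single-valued and drops out of the difference; each branch term changes only by its own monodromy.
(-8/17)*log(1 - k/(-11/10)): each positive loop around -11/10 adds 2*pi*i to the log, so winding +1 contributes (-8/17)*(1)*2*pi*i = -(16/17)*pi*i.
(-12/11)*log(1 - k/(-9/7)): each positive loop around -9/7 adds 2*pi*i to the log, so winding -2 contributes (-12/11)*(-2)*2*pi*i = (48/11)*pi*i.
Summing the contributions at k = -1/2 gives (640/187)*pi*i.


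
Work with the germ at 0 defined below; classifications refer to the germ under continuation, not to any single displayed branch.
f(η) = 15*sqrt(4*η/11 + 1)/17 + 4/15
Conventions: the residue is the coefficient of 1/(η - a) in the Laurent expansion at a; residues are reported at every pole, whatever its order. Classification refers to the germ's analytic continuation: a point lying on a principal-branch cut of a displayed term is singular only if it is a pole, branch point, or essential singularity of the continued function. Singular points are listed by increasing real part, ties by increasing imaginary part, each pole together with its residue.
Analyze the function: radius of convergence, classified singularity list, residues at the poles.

Radius of convergence at 0: 11/4.
At -11/4: an algebraic (square-root) branch point.

Branch term (15/17)*sqrt(1 - η/(-11/4)): its argument vanishes at η = -11/4, a square-root branch point, modulus 11/4.
The radius of convergence is the smallest modulus among the singular points: 11/4.


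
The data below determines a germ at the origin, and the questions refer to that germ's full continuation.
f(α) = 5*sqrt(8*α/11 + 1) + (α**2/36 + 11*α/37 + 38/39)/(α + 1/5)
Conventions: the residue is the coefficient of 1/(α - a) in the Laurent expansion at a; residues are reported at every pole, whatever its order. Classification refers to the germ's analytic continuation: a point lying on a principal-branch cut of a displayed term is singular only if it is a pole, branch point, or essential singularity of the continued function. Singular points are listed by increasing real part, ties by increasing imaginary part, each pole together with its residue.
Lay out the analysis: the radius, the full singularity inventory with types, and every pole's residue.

Denominator factor (α + 1/5): pole of order 1 at -1/5, modulus 1/5.
Branch term (5)*sqrt(1 - α/(-11/8)): its argument vanishes at α = -11/8, a square-root branch point, modulus 11/8.
The radius of convergence is the smallest modulus among the singular points: 1/5.
The branch term is analytic at -1/5 and contributes nothing to the residue; only the rational part matters.
At the order-1 pole -1/5 set g(α) = (α - (-1/5))*(rational part) = α**2/36 + 11*α/37 + 38/39.
Simple pole: residue = g(a) at a = -1/5, which is 396541/432900.
List the singular points by increasing real part (a conjugate pair: the negative imaginary part first).

Radius of convergence at 0: 1/5.
At -11/8: an algebraic (square-root) branch point.
At -1/5: a pole of order 1; residue 396541/432900.


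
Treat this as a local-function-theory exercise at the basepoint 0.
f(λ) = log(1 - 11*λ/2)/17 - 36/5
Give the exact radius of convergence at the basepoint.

The radius of convergence is 2/11.

Branch term (1/17)*log(1 - λ/(2/11)): its argument vanishes at λ = 2/11, a logarithmic branch point, modulus 2/11.
The radius of convergence is the smallest modulus among the singular points: 2/11.


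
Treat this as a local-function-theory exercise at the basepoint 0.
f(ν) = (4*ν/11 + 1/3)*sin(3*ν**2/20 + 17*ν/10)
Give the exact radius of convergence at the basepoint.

The factor sin(3*ν**2/20 + 17*ν/10) is entire and contributes no finite singular point.
The polynomial part has no poles.
No finite singular points: the Taylor series at 0 converges everywhere.

The radius of convergence is infinite.


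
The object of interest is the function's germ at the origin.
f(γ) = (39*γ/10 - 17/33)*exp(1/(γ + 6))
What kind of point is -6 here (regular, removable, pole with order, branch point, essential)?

The point is an essential singularity.

The exponent 1/(γ - (-6)) has a pole at -6, so exp(1/(γ - (-6))) takes every nonzero value near it: an essential singularity (not a pole of any order).


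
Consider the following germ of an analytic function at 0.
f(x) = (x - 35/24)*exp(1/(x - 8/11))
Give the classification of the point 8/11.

The point is an essential singularity.

The exponent 1/(x - (8/11)) has a pole at 8/11, so exp(1/(x - (8/11))) takes every nonzero value near it: an essential singularity (not a pole of any order).


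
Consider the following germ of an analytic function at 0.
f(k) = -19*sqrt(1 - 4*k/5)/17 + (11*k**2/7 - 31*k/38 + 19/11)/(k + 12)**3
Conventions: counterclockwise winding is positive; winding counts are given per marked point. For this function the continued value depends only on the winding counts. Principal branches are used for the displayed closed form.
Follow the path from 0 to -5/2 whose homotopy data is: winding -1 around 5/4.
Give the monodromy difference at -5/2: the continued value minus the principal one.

The rational part is single-valued and drops out of the difference; each branch term changes only by its own monodromy.
(-19/17)*sqrt(1 - k/(5/4)): winding -1 is odd, the square root flips sign, contributing -2*(-19/17)*sqrt(1 - (-5/2)/(5/4)) = -2*(-19/17)*sqrt(3) = (38/17)*sqrt(3).
Summing the contributions at k = -5/2 gives (38/17)*sqrt(3).

Continued minus principal equals (38/17)*sqrt(3).


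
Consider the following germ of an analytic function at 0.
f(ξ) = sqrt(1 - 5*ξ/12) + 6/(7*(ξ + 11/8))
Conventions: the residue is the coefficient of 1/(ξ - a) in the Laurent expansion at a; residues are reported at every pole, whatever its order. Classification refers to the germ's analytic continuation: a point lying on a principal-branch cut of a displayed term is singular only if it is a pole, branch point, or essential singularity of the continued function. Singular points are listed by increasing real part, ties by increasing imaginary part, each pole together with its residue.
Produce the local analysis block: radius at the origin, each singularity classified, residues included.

Radius of convergence at 0: 11/8.
At -11/8: a pole of order 1; residue 6/7.
At 12/5: an algebraic (square-root) branch point.

Denominator factor (ξ + 11/8): pole of order 1 at -11/8, modulus 11/8.
Branch term (1)*sqrt(1 - ξ/(12/5)): its argument vanishes at ξ = 12/5, a square-root branch point, modulus 12/5.
The radius of convergence is the smallest modulus among the singular points: 11/8.
The branch term is analytic at -11/8 and contributes nothing to the residue; only the rational part matters.
At the order-1 pole -11/8 set g(ξ) = (ξ - (-11/8))*(rational part) = 6/7.
Simple pole: residue = g(a) at a = -11/8, which is 6/7.
List the singular points by increasing real part (a conjugate pair: the negative imaginary part first).


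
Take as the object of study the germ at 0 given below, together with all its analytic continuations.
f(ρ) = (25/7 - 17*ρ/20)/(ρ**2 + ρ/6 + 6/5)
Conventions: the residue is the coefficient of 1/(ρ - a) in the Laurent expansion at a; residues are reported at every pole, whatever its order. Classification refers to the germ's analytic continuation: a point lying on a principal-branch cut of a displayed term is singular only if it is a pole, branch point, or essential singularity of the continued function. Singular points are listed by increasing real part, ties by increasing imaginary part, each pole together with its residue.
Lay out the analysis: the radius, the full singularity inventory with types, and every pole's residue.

Radius of convergence at 0: (1/5)*sqrt(30).
At (-1/12) - ((1/60)*sqrt(4295))*i: a pole of order 1; residue (-17/40) + ((6119/240520)*sqrt(4295))*i.
At (-1/12) + ((1/60)*sqrt(4295))*i: a pole of order 1; residue (-17/40) - ((6119/240520)*sqrt(4295))*i.

Denominator factor (ρ**2 + ρ/6 + 6/5): discriminant -859/180, complex-conjugate roots (-1/12) + ((1/60)*sqrt(4295))*i and (-1/12) - ((1/60)*sqrt(4295))*i; poles of order 1, moduli (1/5)*sqrt(30) and (1/5)*sqrt(30).
The radius of convergence is the smallest modulus among the singular points: (1/5)*sqrt(30).
The factor ρ**2 + ρ/6 + 6/5 splits as (ρ - a)(ρ - a') with a = (-1/12) - ((1/60)*sqrt(4295))*i, a' = (-1/12) + ((1/60)*sqrt(4295))*i. At the order-1 pole a set g(ρ) = (ρ - a)*f(ρ) = [25/7 - 17*ρ/20] / (ρ - a').
Simple pole: residue = g(a) at a = (-1/12) - ((1/60)*sqrt(4295))*i, which is (-17/40) + ((6119/240520)*sqrt(4295))*i.
The factor ρ**2 + ρ/6 + 6/5 splits as (ρ - a)(ρ - a') with a = (-1/12) + ((1/60)*sqrt(4295))*i, a' = (-1/12) - ((1/60)*sqrt(4295))*i. At the order-1 pole a set g(ρ) = (ρ - a)*f(ρ) = [25/7 - 17*ρ/20] / (ρ - a').
Simple pole: residue = g(a) at a = (-1/12) + ((1/60)*sqrt(4295))*i, which is (-17/40) - ((6119/240520)*sqrt(4295))*i.
List the singular points by increasing real part (a conjugate pair: the negative imaginary part first).


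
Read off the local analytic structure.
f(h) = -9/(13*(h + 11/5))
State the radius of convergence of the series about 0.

Denominator factor (h + 11/5): pole of order 1 at -11/5, modulus 11/5.
The radius of convergence is the smallest modulus among the singular points: 11/5.

The radius of convergence is 11/5.


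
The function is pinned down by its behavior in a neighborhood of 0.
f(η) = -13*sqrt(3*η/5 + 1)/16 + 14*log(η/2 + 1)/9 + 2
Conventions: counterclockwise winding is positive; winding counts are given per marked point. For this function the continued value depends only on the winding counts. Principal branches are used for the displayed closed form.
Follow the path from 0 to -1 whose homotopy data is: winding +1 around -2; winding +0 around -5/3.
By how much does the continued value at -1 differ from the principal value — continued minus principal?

The rational part is single-valued and drops out of the difference; each branch term changes only by its own monodromy.
(-13/16)*sqrt(1 - η/(-5/3)): winding +0 is even, the square root returns to the same sheet, contribution 0.
(14/9)*log(1 - η/(-2)): each positive loop around -2 adds 2*pi*i to the log, so winding +1 contributes (14/9)*(1)*2*pi*i = (28/9)*pi*i.
Summing the contributions at η = -1 gives (28/9)*pi*i.

Continued minus principal equals (28/9)*pi*i.


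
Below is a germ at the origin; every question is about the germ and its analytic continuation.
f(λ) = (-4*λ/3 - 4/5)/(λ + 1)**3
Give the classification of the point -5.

Denominator factors: λ + 1 = -4 at λ = -5 — none vanishes.
So the germ continues analytically to -5.

The point is a regular point.


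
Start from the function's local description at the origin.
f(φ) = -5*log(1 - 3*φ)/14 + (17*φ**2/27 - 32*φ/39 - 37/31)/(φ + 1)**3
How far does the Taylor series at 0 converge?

The radius of convergence is 1/3.

Denominator factor (φ + 1)^3: pole of order 3 at -1, modulus 1.
Branch term (-5/14)*log(1 - φ/(1/3)): its argument vanishes at φ = 1/3, a logarithmic branch point, modulus 1/3.
The radius of convergence is the smallest modulus among the singular points: 1/3.


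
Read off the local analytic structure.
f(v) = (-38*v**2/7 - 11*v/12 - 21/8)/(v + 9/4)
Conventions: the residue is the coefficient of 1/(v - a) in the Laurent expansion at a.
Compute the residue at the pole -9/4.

At the order-1 pole -9/4 set g(v) = (v - (-9/4))*f(v) = -38*v**2/7 - 11*v/12 - 21/8.
Simple pole: residue = g(a) at a = -9/4, which is -3141/112.

The residue is -3141/112.


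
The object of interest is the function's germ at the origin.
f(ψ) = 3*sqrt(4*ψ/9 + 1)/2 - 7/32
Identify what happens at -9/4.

The term (3/2)*sqrt(1 - ψ/(-9/4)) has argument 1 - -9/4/(-9/4) = 0 at -9/4: a square-root (algebraic, two-sheeted) branch point; the remaining terms are analytic or single-valued there.

The point is an algebraic (square-root) branch point.


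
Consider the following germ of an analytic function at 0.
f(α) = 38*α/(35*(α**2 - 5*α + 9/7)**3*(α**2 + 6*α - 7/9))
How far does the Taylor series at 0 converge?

Denominator factor (α**2 + 6*α - 7/9): discriminant 352/9, real irrational roots -3 + (2/3)*sqrt(22) and -3 - (2/3)*sqrt(22); poles of order 1, moduli -3 + (2/3)*sqrt(22) and 3 + (2/3)*sqrt(22).
Denominator factor (α**2 - 5*α + 9/7)^3: discriminant 139/7, real irrational roots 5/2 + (1/14)*sqrt(973) and 5/2 - (1/14)*sqrt(973); poles of order 3, moduli 5/2 + (1/14)*sqrt(973) and 5/2 - (1/14)*sqrt(973).
The radius of convergence is the smallest modulus among the singular points: -3 + (2/3)*sqrt(22).

The radius of convergence is -3 + (2/3)*sqrt(22).


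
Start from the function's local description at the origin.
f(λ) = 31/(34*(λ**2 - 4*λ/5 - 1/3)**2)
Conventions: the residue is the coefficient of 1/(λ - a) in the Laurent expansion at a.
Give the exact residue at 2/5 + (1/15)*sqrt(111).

The factor λ**2 - 4*λ/5 - 1/3 splits as (λ - a)(λ - a') with a = 2/5 + (1/15)*sqrt(111), a' = 2/5 - (1/15)*sqrt(111). At the order-2 pole a set g(λ) = (λ - a)^2*f(λ) = [31/34] / (λ - a')^2.
Order-2 pole: residue = g'(a); g'(2/5 + (1/15)*sqrt(111)) = -(11625/186184)*sqrt(111), so the residue is -(11625/186184)*sqrt(111).

The residue is -(11625/186184)*sqrt(111).


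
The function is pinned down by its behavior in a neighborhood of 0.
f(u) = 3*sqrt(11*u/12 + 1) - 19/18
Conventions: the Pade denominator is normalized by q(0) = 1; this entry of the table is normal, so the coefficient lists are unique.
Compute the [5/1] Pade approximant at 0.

The Pade approximant has numerator coefficients [35/18, 781/288, 121/192, -1331/18432, 14641/884736, -161051/42467328]; denominator coefficients [1, 11/16].

Taylor coefficients needed (expand at 0): a_0 = 35/18, a_1 = 11/8, a_2 = -121/384, a_3 = 1331/9216, a_4 = -73205/884736, a_5 = 1127357/21233664, a_6 = -12400927/339738624.
Write the denominator as Q(u) = 1 + q1*u. Requiring Q*f - P = O(u^7) with deg P <= 5 kills the coefficients of u^6..u^6 in Q*f:
  u^6: a_6 + q1*a_5 = 0, i.e. -12400927/339738624 + (1127357/21233664)*q1 = 0.
Solving this linear system: q1 = 11/16.
The numerator is Q*f truncated at degree 5: P0 = a_0 = 35/18; P1 = a_1 + q1*a_0 = 781/288; P2 = a_2 + q1*a_1 = 121/192; P3 = a_3 + q1*a_2 = -1331/18432; P4 = a_4 + q1*a_3 = 14641/884736; P5 = a_5 + q1*a_4 = -161051/42467328.


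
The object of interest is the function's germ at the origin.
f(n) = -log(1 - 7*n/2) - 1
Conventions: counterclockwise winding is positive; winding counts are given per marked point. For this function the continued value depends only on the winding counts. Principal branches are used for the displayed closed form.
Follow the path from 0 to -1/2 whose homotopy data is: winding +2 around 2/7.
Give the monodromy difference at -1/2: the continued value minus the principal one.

Continued minus principal equals -(4)*pi*i.

The rational part is single-valued and drops out of the difference; each branch term changes only by its own monodromy.
(-1)*log(1 - n/(2/7)): each positive loop around 2/7 adds 2*pi*i to the log, so winding +2 contributes (-1)*(2)*2*pi*i = -(4)*pi*i.
Summing the contributions at n = -1/2 gives -(4)*pi*i.


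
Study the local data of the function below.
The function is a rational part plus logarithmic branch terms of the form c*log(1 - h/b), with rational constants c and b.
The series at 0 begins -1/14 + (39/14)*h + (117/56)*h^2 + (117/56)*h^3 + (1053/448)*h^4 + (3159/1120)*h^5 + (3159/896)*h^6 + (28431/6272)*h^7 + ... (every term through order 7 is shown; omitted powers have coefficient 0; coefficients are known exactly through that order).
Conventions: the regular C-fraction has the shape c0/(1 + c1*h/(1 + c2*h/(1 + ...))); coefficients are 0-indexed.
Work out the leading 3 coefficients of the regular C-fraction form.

Taylor coefficients (read off): a_0 = -1/14, a_1 = 39/14, a_2 = 117/56.
c0 = a_0 = -1/14. Peel one level at a time: if S = 1 + c*h/S' with S'(0) = 1, then c is the h-coefficient of S and S' = c*h/(S - 1).
S_1 = c0/f = 1 + (39)*h + (6201/4)*h^2 + ...; c1 = 39.
S_2 = c1*h/(S_1 - 1) = 1 + (-159/4)*h + ...; c2 = -159/4.

The regular C-fraction coefficients are [-1/14, 39, -159/4].


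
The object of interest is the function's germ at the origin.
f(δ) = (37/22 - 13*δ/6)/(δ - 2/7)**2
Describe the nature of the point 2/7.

The denominator factor δ - 2/7 vanishes at 2/7 and appears to the power 2; the numerator there equals 491/462, nonzero, and no other factor vanishes.
Hence a pole whose order is the multiplicity, 2.

The point is a pole of order 2.


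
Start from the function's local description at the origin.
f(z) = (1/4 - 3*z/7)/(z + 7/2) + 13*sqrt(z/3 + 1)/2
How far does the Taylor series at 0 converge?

The radius of convergence is 3.

Denominator factor (z + 7/2): pole of order 1 at -7/2, modulus 7/2.
Branch term (13/2)*sqrt(1 - z/(-3)): its argument vanishes at z = -3, a square-root branch point, modulus 3.
The radius of convergence is the smallest modulus among the singular points: 3.


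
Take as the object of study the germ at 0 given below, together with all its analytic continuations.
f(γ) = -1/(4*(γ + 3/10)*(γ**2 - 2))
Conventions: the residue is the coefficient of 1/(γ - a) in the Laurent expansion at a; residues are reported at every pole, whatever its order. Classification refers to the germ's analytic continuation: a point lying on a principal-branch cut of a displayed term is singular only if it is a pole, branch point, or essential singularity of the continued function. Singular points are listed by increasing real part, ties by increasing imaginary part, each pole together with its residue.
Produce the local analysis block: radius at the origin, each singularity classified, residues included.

Denominator factor (γ + 3/10): pole of order 1 at -3/10, modulus 3/10.
Denominator factor (γ**2 - 2): discriminant 8, real irrational roots sqrt(2) and -sqrt(2); poles of order 1, moduli sqrt(2) and sqrt(2).
The radius of convergence is the smallest modulus among the singular points: 3/10.
The factor γ**2 - 2 splits as (γ - a)(γ - a') with a = -sqrt(2), a' = sqrt(2). At the order-1 pole a set g(γ) = (γ - a)*f(γ) = [-1/(4*(γ + 3/10))] / (γ - a').
Simple pole: residue = g(a) at a = -sqrt(2), which is -25/382 - (15/1528)*sqrt(2).
At the order-1 pole -3/10 set g(γ) = (γ - (-3/10))*f(γ) = -1/(4*(γ**2 - 2)).
Simple pole: residue = g(a) at a = -3/10, which is 25/191.
The factor γ**2 - 2 splits as (γ - a)(γ - a') with a = sqrt(2), a' = -sqrt(2). At the order-1 pole a set g(γ) = (γ - a)*f(γ) = [-1/(4*(γ + 3/10))] / (γ - a').
Simple pole: residue = g(a) at a = sqrt(2), which is -25/382 + (15/1528)*sqrt(2).
List the singular points by increasing real part (a conjugate pair: the negative imaginary part first).

Radius of convergence at 0: 3/10.
At -sqrt(2): a pole of order 1; residue -25/382 - (15/1528)*sqrt(2).
At -3/10: a pole of order 1; residue 25/191.
At sqrt(2): a pole of order 1; residue -25/382 + (15/1528)*sqrt(2).


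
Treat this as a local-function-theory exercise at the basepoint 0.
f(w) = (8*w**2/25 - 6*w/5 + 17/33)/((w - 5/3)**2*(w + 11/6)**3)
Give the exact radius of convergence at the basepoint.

Denominator factor (w - 5/3)^2: pole of order 2 at 5/3, modulus 5/3.
Denominator factor (w + 11/6)^3: pole of order 3 at -11/6, modulus 11/6.
The radius of convergence is the smallest modulus among the singular points: 5/3.

The radius of convergence is 5/3.


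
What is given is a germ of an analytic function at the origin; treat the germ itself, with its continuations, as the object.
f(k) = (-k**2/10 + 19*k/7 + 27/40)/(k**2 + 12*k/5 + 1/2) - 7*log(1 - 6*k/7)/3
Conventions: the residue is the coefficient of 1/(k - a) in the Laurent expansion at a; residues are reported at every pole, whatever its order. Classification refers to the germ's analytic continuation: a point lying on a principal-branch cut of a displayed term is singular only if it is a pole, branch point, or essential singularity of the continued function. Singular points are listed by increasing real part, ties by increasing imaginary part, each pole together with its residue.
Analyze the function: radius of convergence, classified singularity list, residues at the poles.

Radius of convergence at 0: 6/5 - (1/10)*sqrt(94).
At -6/5 - (1/10)*sqrt(94): a pole of order 1; residue 517/350 + (19741/131600)*sqrt(94).
At -6/5 + (1/10)*sqrt(94): a pole of order 1; residue 517/350 - (19741/131600)*sqrt(94).
At 7/6: a logarithmic branch point.

Denominator factor (k**2 + 12*k/5 + 1/2): discriminant 94/25, real irrational roots -6/5 + (1/10)*sqrt(94) and -6/5 - (1/10)*sqrt(94); poles of order 1, moduli 6/5 - (1/10)*sqrt(94) and 6/5 + (1/10)*sqrt(94).
Branch term (-7/3)*log(1 - k/(7/6)): its argument vanishes at k = 7/6, a logarithmic branch point, modulus 7/6.
The radius of convergence is the smallest modulus among the singular points: 6/5 - (1/10)*sqrt(94).
The branch term is analytic at -6/5 - (1/10)*sqrt(94) and contributes nothing to the residue; only the rational part matters.
The factor k**2 + 12*k/5 + 1/2 splits as (k - a)(k - a') with a = -6/5 - (1/10)*sqrt(94), a' = -6/5 + (1/10)*sqrt(94). At the order-1 pole a set g(k) = (k - a)*(rational part) = [-k**2/10 + 19*k/7 + 27/40] / (k - a').
Simple pole: residue = g(a) at a = -6/5 - (1/10)*sqrt(94), which is 517/350 + (19741/131600)*sqrt(94).
The branch term is analytic at -6/5 + (1/10)*sqrt(94) and contributes nothing to the residue; only the rational part matters.
The factor k**2 + 12*k/5 + 1/2 splits as (k - a)(k - a') with a = -6/5 + (1/10)*sqrt(94), a' = -6/5 - (1/10)*sqrt(94). At the order-1 pole a set g(k) = (k - a)*(rational part) = [-k**2/10 + 19*k/7 + 27/40] / (k - a').
Simple pole: residue = g(a) at a = -6/5 + (1/10)*sqrt(94), which is 517/350 - (19741/131600)*sqrt(94).
List the singular points by increasing real part (a conjugate pair: the negative imaginary part first).


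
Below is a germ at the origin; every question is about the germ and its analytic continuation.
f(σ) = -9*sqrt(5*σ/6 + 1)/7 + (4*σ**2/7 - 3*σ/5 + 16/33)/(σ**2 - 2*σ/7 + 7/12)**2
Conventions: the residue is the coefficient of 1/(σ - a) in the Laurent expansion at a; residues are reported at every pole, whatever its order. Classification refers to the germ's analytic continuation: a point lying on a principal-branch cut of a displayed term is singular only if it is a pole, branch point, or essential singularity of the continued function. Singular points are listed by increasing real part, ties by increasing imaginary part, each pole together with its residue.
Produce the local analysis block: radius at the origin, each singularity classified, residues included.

Denominator factor (σ**2 - 2*σ/7 + 7/12)^2: discriminant -331/147, complex-conjugate roots (1/7) + ((1/42)*sqrt(993))*i and (1/7) - ((1/42)*sqrt(993))*i; poles of order 2, moduli (1/6)*sqrt(21) and (1/6)*sqrt(21).
Branch term (-9/7)*sqrt(1 - σ/(-6/5)): its argument vanishes at σ = -6/5, a square-root branch point, modulus 6/5.
The radius of convergence is the smallest modulus among the singular points: (1/6)*sqrt(21).
The branch term is analytic at (1/7) - ((1/42)*sqrt(993))*i and contributes nothing to the residue; only the rational part matters.
The factor σ**2 - 2*σ/7 + 7/12 splits as (σ - a)(σ - a') with a = (1/7) - ((1/42)*sqrt(993))*i, a' = (1/7) + ((1/42)*sqrt(993))*i. At the order-2 pole a set g(σ) = (σ - a)^2*(rational part) = [4*σ**2/7 - 3*σ/5 + 16/33] / (σ - a')^2.
Order-2 pole: residue = g'(a); g'((1/7) - ((1/42)*sqrt(993))*i) = ((82908/6025855)*sqrt(993))*i, so the residue is ((82908/6025855)*sqrt(993))*i.
The branch term is analytic at (1/7) + ((1/42)*sqrt(993))*i and contributes nothing to the residue; only the rational part matters.
The factor σ**2 - 2*σ/7 + 7/12 splits as (σ - a)(σ - a') with a = (1/7) + ((1/42)*sqrt(993))*i, a' = (1/7) - ((1/42)*sqrt(993))*i. At the order-2 pole a set g(σ) = (σ - a)^2*(rational part) = [4*σ**2/7 - 3*σ/5 + 16/33] / (σ - a')^2.
Order-2 pole: residue = g'(a); g'((1/7) + ((1/42)*sqrt(993))*i) = -((82908/6025855)*sqrt(993))*i, so the residue is -((82908/6025855)*sqrt(993))*i.
List the singular points by increasing real part (a conjugate pair: the negative imaginary part first).

Radius of convergence at 0: (1/6)*sqrt(21).
At -6/5: an algebraic (square-root) branch point.
At (1/7) - ((1/42)*sqrt(993))*i: a pole of order 2; residue ((82908/6025855)*sqrt(993))*i.
At (1/7) + ((1/42)*sqrt(993))*i: a pole of order 2; residue -((82908/6025855)*sqrt(993))*i.
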